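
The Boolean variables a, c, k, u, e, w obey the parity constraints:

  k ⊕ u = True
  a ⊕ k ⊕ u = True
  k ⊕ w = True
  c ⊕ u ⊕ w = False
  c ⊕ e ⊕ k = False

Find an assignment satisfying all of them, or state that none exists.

a = False, c = False, k = True, u = False, e = True, w = False

k ⊕ u = T ⊕ F = True ✓
a ⊕ k ⊕ u = F ⊕ T ⊕ F = True ✓
k ⊕ w = T ⊕ F = True ✓
c ⊕ u ⊕ w = F ⊕ F ⊕ F = False ✓
c ⊕ e ⊕ k = F ⊕ T ⊕ T = False ✓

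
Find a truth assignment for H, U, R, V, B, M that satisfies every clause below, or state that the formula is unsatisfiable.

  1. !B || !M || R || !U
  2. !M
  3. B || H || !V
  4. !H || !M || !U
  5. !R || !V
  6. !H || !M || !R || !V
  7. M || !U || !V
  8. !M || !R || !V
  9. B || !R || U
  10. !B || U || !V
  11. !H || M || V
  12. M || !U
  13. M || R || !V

H=F, U=F, R=T, V=F, B=T, M=F

Unit clause (!M) forces M = False.
In (M || !U) only !U is left, so U = False.
Set H = False.
Set R = True.
  then (!R || !V) forces V = False.
  then (B || !R || U) forces B = True.
All clauses satisfied.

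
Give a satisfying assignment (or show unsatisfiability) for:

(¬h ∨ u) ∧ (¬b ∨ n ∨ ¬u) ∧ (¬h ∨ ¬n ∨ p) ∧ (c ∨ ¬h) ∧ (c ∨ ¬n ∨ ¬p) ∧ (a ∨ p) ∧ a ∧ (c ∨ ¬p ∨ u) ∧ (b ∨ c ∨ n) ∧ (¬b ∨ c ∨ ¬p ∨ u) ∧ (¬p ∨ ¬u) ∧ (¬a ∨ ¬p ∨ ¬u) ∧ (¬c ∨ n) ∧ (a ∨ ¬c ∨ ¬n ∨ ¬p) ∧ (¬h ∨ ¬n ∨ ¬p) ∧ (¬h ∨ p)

Unit clause (a) forces a = True.
Set u = False.
  then (¬h ∨ u) forces h = False.
Set b = False.
Set c = False.
  then (c ∨ ¬p ∨ u) forces p = False.
  then (b ∨ c ∨ n) forces n = True.
All clauses satisfied.

u=F; b=F; c=F; h=F; n=T; a=T; p=F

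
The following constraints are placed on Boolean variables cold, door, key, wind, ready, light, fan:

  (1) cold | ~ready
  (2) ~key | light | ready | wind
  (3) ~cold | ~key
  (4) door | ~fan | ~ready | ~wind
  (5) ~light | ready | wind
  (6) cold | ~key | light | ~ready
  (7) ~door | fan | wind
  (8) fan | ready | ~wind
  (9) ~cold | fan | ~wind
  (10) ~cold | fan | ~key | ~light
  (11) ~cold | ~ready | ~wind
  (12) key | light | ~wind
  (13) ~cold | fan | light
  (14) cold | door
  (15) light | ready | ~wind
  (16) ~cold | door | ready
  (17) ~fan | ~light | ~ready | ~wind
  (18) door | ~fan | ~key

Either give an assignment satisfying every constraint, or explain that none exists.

cold = False; door = True; key = True; wind = True; ready = False; light = True; fan = True

Set cold = False.
  then (cold | ~ready) forces ready = False.
  then (cold | door) forces door = True.
Set key = True.
Try wind = False:
  (~key | light | ready | wind) forces light = True.
  clause (~light | ready | wind) is falsified — backtrack.
So wind = True.
  then (fan | ready | ~wind) forces fan = True.
  then (light | ready | ~wind) forces light = True.
All clauses satisfied.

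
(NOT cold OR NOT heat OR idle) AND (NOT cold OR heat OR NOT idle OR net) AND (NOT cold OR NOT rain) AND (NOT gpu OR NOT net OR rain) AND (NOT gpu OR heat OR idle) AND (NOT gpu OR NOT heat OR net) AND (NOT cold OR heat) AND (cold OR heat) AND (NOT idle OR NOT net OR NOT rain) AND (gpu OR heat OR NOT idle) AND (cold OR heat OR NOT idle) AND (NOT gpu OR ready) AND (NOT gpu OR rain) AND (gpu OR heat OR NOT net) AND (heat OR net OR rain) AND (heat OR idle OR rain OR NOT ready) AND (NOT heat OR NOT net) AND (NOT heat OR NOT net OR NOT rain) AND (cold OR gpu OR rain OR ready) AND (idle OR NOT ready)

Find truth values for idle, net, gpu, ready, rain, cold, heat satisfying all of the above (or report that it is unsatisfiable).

idle: False, net: False, gpu: False, ready: False, rain: True, cold: False, heat: True

Set idle = False.
  then (idle OR NOT ready) forces ready = False.
  then (NOT gpu OR ready) forces gpu = False.
Set net = False.
Try rain = False:
  (heat OR net OR rain) forces heat = True.
  (NOT cold OR NOT heat OR idle) forces cold = False.
  clause (cold OR gpu OR rain OR ready) is falsified — backtrack.
So rain = True.
  then (NOT cold OR NOT rain) forces cold = False.
  then (cold OR heat) forces heat = True.
All clauses satisfied.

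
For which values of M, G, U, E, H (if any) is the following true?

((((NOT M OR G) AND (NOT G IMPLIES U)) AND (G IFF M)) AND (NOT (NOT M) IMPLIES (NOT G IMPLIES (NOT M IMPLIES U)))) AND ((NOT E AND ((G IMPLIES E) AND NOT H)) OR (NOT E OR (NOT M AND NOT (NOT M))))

M=T, G=T, U=T, E=F, H=T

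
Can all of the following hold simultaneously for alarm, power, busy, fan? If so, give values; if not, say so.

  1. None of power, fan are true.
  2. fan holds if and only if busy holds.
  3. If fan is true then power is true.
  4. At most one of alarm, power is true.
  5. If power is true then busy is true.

alarm = True; power = False; busy = False; fan = False

  (1) {power, fan}: 0 true — none ✓
  (2) fan=F, busy=F — same ✓
  (3) fan=F ⇒ power: vacuous ✓
  (4) {alarm, power}: 1 true — at most one ✓
  (5) power=F ⇒ busy: vacuous ✓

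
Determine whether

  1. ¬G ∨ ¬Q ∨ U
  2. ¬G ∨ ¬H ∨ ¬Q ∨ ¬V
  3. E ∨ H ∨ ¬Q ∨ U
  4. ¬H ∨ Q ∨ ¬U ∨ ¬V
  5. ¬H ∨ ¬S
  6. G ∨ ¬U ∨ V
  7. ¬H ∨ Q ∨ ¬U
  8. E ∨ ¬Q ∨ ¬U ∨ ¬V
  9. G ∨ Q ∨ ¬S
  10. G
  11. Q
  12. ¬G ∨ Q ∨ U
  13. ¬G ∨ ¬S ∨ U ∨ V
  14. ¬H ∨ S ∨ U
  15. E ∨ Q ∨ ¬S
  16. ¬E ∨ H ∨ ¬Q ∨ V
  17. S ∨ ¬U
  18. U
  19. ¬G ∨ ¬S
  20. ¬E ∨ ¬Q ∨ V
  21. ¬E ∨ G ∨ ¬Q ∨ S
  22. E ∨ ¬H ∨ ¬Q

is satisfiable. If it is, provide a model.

Case Q = True:
  (G) forces G = True.
  (¬G ∨ ¬Q ∨ U) forces U = True.
  (S ∨ ¬U) forces S = True.
  Clause (¬G ∨ ¬S) is falsified — contradiction.
Case Q = False:
  Clause (Q) is falsified — contradiction.
Both cases fail, so the formula is unsatisfiable.

Unsatisfiable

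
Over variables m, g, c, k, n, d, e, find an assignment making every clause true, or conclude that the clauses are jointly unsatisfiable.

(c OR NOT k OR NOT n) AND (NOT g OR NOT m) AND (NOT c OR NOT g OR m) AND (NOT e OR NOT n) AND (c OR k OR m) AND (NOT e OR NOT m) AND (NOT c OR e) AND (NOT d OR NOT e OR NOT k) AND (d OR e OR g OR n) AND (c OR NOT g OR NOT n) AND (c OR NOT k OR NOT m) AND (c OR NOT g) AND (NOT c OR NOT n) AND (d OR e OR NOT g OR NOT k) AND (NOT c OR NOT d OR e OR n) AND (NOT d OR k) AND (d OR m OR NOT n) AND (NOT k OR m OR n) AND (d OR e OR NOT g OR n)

Set m = True.
  then (NOT g OR NOT m) forces g = False.
  then (NOT e OR NOT m) forces e = False.
  then (NOT c OR e) forces c = False.
  then (c OR NOT k OR NOT m) forces k = False.
  then (NOT d OR k) forces d = False.
  then (d OR e OR g OR n) forces n = True.
All clauses satisfied.

m=T, g=F, c=F, k=F, n=T, d=F, e=F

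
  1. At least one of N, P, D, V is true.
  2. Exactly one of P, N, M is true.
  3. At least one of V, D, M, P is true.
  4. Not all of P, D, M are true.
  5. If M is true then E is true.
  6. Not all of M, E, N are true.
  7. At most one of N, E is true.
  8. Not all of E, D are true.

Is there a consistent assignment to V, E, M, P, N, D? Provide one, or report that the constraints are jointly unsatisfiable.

V: True, E: False, M: False, P: False, N: True, D: False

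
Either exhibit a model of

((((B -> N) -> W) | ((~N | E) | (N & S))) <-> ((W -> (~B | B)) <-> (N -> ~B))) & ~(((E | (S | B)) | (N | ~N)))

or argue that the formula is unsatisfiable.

The conjunct ~(((E | (S | B)) | (N | ~N))) is unsatisfiable on its own:
  N = True: this becomes ~(((E | (S | B)) | True)) = False.
  N = False: this becomes ~(((E | (S | B)) | True)) = False.
So the whole conjunction is unsatisfiable.

The formula is unsatisfiable.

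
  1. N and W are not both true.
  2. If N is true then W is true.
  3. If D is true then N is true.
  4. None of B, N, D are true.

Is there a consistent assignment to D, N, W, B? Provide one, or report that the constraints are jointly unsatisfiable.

D=F; N=F; W=T; B=F

  (1) N=F, W=T — not both ✓
  (2) N=F ⇒ W: vacuous ✓
  (3) D=F ⇒ N: vacuous ✓
  (4) {B, N, D}: 0 true — none ✓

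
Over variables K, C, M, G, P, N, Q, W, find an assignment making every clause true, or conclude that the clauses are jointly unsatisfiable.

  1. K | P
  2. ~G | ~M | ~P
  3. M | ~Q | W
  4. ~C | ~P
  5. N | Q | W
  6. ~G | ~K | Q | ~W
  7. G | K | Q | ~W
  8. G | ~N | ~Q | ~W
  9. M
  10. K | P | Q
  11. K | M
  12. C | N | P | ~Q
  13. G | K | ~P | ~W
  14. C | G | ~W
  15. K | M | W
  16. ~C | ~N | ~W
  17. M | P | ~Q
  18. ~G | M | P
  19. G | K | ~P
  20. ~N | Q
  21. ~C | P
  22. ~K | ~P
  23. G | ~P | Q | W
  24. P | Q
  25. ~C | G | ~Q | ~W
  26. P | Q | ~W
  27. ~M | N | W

K: True; C: False; M: True; G: True; P: False; N: True; Q: True; W: True

Unit clause (M) forces M = True.
Set K = True.
  then (~K | ~P) forces P = False.
  then (P | Q) forces Q = True.
  then (~C | P) forces C = False.
  then (C | N | P | ~Q) forces N = True.
Set G = True.
Set W = True.
All clauses satisfied.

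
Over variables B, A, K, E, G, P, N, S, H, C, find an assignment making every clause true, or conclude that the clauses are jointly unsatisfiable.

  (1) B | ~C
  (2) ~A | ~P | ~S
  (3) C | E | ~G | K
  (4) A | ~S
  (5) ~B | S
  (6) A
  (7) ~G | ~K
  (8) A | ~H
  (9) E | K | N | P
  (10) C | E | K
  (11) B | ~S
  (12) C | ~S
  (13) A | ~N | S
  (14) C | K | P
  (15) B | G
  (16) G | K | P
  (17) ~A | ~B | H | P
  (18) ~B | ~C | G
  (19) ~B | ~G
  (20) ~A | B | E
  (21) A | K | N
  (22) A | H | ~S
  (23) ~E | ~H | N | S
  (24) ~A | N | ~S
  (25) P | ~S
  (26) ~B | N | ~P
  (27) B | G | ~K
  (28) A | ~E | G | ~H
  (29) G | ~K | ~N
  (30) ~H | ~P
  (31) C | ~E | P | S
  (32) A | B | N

B=F; A=T; K=F; E=T; G=T; P=T; N=T; S=F; H=F; C=F

Unit clause (A) forces A = True.
Try B = True:
  (~B | S) forces S = True.
  (~A | ~P | ~S) forces P = False.
  clause (P | ~S) is falsified — backtrack.
So B = False.
  then (B | ~C) forces C = False.
  then (B | ~S) forces S = False.
  then (B | G) forces G = True.
  then (~A | B | E) forces E = True.
  then (C | ~E | P | S) forces P = True.
  then (~G | ~K) forces K = False.
  then (~H | ~P) forces H = False.
Set N = True.
All clauses satisfied.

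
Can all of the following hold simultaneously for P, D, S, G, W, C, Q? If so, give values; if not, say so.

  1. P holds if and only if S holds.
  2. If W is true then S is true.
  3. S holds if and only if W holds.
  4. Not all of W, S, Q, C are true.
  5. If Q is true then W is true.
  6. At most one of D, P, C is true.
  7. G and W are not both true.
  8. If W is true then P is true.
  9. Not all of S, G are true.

P: False, D: False, S: False, G: True, W: False, C: False, Q: False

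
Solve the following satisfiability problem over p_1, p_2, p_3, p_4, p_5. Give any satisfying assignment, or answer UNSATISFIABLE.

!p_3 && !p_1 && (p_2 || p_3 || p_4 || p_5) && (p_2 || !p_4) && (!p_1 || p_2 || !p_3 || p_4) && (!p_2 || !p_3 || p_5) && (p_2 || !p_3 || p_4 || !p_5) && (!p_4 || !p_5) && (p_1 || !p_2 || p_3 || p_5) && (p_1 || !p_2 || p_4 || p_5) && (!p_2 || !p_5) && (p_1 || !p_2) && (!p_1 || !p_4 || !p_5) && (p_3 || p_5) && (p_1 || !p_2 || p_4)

p_1 = False, p_2 = False, p_3 = False, p_4 = False, p_5 = True

Unit clause (!p_3) forces p_3 = False.
Unit clause (!p_1) forces p_1 = False.
In (p_1 || !p_2) only !p_2 is left, so p_2 = False.
In (p_3 || p_5) only p_5 is left, so p_5 = True.
In (p_2 || !p_4) only !p_4 is left, so p_4 = False.
All clauses satisfied.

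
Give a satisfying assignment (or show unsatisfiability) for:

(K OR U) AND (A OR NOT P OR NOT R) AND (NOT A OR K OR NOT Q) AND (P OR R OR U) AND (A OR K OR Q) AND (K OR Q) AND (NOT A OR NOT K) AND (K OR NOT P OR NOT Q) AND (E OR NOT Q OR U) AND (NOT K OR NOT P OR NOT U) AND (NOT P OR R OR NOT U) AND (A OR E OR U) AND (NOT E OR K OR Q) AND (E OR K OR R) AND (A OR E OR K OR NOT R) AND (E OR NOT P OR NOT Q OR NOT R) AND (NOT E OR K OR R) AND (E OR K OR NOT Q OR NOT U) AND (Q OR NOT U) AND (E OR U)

Set Q = False.
  then (K OR Q) forces K = True.
  then (NOT A OR NOT K) forces A = False.
  then (Q OR NOT U) forces U = False.
  then (E OR U) forces E = True.
Set P = False.
  then (P OR R OR U) forces R = True.
All clauses satisfied.

Q = False, E = True, K = True, P = False, U = False, A = False, R = True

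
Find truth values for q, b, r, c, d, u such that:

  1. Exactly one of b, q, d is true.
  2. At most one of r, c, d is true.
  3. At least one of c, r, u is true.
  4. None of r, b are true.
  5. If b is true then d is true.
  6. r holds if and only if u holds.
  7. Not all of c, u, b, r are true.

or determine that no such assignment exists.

q = True, b = False, r = False, c = True, d = False, u = False

  (1) {b, q, d}: 1 true — exactly one ✓
  (2) {r, c, d}: 1 true — at most one ✓
  (3) {c, r, u}: 1 true — at least one ✓
  (4) {r, b}: 0 true — none ✓
  (5) b=F ⇒ d: vacuous ✓
  (6) r=F, u=F — same ✓
  (7) {c, u, b, r}: 1/4 true — not all ✓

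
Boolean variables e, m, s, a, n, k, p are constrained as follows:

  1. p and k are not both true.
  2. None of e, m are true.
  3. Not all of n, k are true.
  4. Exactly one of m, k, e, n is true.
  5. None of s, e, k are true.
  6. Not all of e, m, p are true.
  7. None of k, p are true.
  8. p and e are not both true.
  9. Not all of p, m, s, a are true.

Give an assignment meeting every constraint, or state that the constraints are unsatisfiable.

e = False, m = False, s = False, a = True, n = True, k = False, p = False

  (1) p=F, k=F — not both ✓
  (2) {e, m}: 0 true — none ✓
  (3) {n, k}: 1/2 true — not all ✓
  (4) {m, k, e, n}: 1 true — exactly one ✓
  (5) {s, e, k}: 0 true — none ✓
  (6) {e, m, p}: 0/3 true — not all ✓
  (7) {k, p}: 0 true — none ✓
  (8) p=F, e=F — not both ✓
  (9) {p, m, s, a}: 1/4 true — not all ✓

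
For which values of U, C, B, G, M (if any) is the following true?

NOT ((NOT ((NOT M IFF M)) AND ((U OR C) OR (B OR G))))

U = False; C = False; B = False; G = False; M = True

  NOT ((NOT ((NOT M IFF M)) AND ((U OR C) OR (B OR G)))) = True
    NOT ((NOT M IFF M)) AND ((U OR C) OR (B OR G)) = False
      NOT ((NOT M IFF M)) = True
        NOT M IFF M = False
          NOT M = False
      (U OR C) OR (B OR G) = False
        U OR C = False
        B OR G = False
The formula evaluates to True.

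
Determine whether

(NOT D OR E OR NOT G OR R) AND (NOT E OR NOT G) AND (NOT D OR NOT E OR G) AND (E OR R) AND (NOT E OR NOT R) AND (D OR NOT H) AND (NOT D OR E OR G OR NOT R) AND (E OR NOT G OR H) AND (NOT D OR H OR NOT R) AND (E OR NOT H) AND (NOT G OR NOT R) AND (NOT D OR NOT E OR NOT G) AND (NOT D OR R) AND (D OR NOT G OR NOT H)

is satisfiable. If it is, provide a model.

Try G = True:
  (NOT E OR NOT G) forces E = False.
  (E OR R) forces R = True.
  clause (NOT G OR NOT R) is falsified — backtrack.
So G = False.
Set D = False.
  then (D OR NOT H) forces H = False.
Set R = True.
  then (NOT E OR NOT R) forces E = False.
All clauses satisfied.

G: False, D: False, H: False, R: True, E: False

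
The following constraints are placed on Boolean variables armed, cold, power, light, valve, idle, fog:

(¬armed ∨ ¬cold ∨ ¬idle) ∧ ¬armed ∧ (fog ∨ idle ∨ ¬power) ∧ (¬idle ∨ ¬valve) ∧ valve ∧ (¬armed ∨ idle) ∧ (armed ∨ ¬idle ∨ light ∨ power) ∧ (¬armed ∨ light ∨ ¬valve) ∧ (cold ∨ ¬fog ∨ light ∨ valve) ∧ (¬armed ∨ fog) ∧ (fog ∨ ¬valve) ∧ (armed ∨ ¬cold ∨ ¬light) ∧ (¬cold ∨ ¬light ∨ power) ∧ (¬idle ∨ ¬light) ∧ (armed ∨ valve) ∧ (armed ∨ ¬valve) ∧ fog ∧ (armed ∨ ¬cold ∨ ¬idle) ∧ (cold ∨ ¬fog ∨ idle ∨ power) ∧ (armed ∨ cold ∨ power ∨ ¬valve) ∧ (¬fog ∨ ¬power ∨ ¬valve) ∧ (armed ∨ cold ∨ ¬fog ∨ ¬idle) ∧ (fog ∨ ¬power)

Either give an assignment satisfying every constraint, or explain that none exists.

The formula is unsatisfiable.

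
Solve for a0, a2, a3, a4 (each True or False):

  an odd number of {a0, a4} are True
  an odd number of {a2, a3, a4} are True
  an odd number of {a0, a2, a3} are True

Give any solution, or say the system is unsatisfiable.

Adding constraints 1, 2, 3 mod 2: every variable appears an even number of times on the left, so the left side is 0.
But the right sides sum to 1 (mod 2). 0 ≠ 1 — the system is inconsistent.

Unsatisfiable — no assignment works.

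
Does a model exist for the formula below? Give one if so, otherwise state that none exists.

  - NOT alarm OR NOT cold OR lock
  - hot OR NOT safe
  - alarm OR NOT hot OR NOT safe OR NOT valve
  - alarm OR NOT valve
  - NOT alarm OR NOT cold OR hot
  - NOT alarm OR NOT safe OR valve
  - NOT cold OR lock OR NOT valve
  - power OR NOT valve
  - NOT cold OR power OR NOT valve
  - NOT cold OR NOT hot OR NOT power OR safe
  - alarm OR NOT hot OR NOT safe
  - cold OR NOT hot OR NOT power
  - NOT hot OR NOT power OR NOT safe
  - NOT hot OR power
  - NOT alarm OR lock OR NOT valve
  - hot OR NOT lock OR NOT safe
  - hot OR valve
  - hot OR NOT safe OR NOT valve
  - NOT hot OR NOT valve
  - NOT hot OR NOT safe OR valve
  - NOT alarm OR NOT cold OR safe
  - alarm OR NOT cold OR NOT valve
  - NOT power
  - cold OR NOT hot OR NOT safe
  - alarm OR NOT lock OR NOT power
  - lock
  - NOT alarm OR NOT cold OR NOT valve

Case power = True:
  Clause (NOT power) is falsified — contradiction.
Case power = False:
  (power OR NOT valve) forces valve = False.
  (NOT hot OR power) forces hot = False.
  Clause (hot OR valve) is falsified — contradiction.
Both cases fail, so the formula is unsatisfiable.

Unsatisfiable — no assignment works.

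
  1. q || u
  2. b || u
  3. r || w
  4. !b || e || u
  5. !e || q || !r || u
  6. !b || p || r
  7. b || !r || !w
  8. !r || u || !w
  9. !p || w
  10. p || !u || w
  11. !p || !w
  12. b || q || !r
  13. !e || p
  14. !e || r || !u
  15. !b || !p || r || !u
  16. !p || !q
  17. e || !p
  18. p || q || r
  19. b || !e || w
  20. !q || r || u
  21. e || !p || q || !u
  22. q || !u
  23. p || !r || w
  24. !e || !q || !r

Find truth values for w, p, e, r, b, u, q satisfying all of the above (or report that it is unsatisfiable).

w = True; p = False; e = False; r = False; b = False; u = True; q = True

Try w = False:
  (r || w) forces r = True.
  (!p || w) forces p = False.
  clause (p || !r || w) is falsified — backtrack.
So w = True.
  then (!p || !w) forces p = False.
  then (!e || p) forces e = False.
Set r = False.
  then (!b || p || r) forces b = False.
  then (p || q || r) forces q = True.
  then (!q || r || u) forces u = True.
All clauses satisfied.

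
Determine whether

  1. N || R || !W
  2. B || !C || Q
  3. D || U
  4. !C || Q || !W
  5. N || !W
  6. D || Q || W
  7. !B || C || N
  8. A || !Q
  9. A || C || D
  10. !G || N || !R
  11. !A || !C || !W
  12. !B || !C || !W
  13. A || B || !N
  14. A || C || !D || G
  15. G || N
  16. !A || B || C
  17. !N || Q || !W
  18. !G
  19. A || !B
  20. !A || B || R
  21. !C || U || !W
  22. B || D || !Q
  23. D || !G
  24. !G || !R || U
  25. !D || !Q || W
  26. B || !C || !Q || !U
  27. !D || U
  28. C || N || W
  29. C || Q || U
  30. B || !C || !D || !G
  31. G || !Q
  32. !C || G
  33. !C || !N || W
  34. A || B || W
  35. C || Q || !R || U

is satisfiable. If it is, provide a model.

Unit clause (!G) forces G = False.
In (G || !Q) only !Q is left, so Q = False.
In (!C || G) only !C is left, so C = False.
In (G || N) only N is left, so N = True.
In (!N || Q || !W) only !W is left, so W = False.
In (C || Q || U) only U is left, so U = True.
In (D || Q || W) only D is left, so D = True.
In (A || C || !D || G) only A is left, so A = True.
In (!A || B || C) only B is left, so B = True.
Set R = False.
All clauses satisfied.

C = False, G = False, D = True, A = True, N = True, B = True, U = True, W = False, R = False, Q = False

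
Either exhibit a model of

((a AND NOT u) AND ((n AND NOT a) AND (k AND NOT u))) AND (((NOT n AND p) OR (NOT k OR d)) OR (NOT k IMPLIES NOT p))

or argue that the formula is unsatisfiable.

The formula is unsatisfiable.

Case a = True: the conjunct NOT a is False.
Case a = False: the conjunct a is False.
Both cases fail — unsatisfiable.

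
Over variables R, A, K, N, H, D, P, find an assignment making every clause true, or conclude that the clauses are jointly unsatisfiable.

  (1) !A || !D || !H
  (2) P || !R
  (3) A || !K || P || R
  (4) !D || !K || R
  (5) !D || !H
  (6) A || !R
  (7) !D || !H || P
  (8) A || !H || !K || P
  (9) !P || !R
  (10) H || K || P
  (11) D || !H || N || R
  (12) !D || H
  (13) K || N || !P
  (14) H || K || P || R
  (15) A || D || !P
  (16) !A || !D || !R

R=F, A=T, K=F, N=T, H=F, D=F, P=T

Try R = True:
  (P || !R) forces P = True.
  clause (!P || !R) is falsified — backtrack.
So R = False.
Set A = True.
Set K = False.
Set N = True.
Set H = False.
  then (H || K || P) forces P = True.
  then (!D || H) forces D = False.
All clauses satisfied.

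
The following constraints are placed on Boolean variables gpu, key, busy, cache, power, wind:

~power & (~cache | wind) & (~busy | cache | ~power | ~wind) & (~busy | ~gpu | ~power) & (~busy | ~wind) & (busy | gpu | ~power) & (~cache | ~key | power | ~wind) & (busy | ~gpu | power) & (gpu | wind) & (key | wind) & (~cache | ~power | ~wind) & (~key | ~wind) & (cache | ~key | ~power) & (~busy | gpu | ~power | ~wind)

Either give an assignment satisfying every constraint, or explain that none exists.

gpu: True, key: True, busy: True, cache: False, power: False, wind: False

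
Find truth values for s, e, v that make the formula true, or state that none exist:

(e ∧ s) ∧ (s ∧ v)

s = True, e = True, v = True

  e ∧ s = True
  s ∧ v = True
Both conjuncts True, so the formula holds.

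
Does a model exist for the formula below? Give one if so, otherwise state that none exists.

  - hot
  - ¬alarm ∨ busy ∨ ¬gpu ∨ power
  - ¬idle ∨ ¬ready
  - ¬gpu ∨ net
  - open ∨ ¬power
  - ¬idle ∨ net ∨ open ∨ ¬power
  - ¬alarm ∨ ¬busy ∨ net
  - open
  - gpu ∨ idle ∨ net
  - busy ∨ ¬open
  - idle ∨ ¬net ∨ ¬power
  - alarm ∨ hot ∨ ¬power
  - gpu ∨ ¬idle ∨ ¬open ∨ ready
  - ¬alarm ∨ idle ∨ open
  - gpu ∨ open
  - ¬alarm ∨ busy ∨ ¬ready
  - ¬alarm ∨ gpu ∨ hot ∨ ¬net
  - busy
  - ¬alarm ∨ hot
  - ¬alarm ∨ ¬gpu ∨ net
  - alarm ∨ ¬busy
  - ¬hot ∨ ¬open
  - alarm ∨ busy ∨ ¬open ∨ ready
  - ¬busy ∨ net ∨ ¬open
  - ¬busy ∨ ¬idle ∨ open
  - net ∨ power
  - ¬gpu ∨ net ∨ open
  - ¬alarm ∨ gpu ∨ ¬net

Case hot = True:
  (open) forces open = True.
  Clause (¬hot ∨ ¬open) is falsified — contradiction.
Case hot = False:
  Clause (hot) is falsified — contradiction.
Both cases fail, so the formula is unsatisfiable.

No satisfying assignment exists.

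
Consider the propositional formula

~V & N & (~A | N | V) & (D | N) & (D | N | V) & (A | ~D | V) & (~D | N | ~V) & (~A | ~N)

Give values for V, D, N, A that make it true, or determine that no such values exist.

V = False, D = False, N = True, A = False

Unit clause (~V) forces V = False.
Unit clause (N) forces N = True.
In (~A | ~N) only ~A is left, so A = False.
In (A | ~D | V) only ~D is left, so D = False.
All clauses satisfied.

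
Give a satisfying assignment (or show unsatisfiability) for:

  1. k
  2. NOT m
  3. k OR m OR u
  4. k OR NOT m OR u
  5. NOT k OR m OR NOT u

Unit clause (k) forces k = True.
Unit clause (NOT m) forces m = False.
In (NOT k OR m OR NOT u) only NOT u is left, so u = False.
Check each clause:
  (k): k holds.
  (NOT m): NOT m holds.
  (k OR m OR u): k holds.
  (k OR NOT m OR u): k holds.
  (NOT k OR m OR NOT u): NOT u holds.
All clauses satisfied.

u=F, k=T, m=F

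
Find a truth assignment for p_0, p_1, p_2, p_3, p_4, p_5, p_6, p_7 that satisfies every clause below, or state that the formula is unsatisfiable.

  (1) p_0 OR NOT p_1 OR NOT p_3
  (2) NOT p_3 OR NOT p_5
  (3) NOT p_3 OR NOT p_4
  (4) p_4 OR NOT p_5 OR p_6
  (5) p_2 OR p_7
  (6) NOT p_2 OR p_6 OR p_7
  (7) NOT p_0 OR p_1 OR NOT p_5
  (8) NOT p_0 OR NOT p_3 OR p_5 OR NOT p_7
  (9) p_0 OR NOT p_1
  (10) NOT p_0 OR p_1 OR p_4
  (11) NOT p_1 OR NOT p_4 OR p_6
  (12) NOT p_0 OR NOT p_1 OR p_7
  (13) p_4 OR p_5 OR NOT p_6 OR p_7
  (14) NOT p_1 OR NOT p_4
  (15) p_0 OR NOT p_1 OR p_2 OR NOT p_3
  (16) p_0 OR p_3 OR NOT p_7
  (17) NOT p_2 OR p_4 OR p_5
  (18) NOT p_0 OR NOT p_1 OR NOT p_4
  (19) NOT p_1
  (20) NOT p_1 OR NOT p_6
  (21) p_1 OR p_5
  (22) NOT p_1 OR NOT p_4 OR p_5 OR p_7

p_0 = False, p_1 = False, p_2 = True, p_3 = False, p_4 = False, p_5 = True, p_6 = True, p_7 = False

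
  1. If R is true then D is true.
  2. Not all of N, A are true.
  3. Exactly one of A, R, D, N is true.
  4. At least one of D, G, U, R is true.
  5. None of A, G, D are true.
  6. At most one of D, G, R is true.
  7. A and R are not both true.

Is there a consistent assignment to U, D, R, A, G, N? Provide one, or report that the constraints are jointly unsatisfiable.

U = True; D = False; R = False; A = False; G = False; N = True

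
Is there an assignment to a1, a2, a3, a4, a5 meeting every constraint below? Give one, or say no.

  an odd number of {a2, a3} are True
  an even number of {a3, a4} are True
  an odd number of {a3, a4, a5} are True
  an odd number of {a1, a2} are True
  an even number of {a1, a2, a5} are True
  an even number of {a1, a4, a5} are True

Adding constraints 1, 3, 4, 6 mod 2: every variable appears an even number of times on the left, so the left side is 0.
But the right sides sum to 1 (mod 2). 0 ≠ 1 — the system is inconsistent.

UNSATISFIABLE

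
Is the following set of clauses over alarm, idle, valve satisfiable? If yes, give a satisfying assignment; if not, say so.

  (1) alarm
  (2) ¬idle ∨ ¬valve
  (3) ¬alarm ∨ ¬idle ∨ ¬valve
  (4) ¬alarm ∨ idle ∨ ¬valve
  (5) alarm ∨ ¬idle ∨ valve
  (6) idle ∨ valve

Unit clause (alarm) forces alarm = True.
Try idle = False:
  (¬alarm ∨ idle ∨ ¬valve) forces valve = False.
  clause (idle ∨ valve) is falsified — backtrack.
So idle = True.
  then (¬idle ∨ ¬valve) forces valve = False.
Check each clause:
  (alarm): alarm holds.
  (¬idle ∨ ¬valve): ¬valve holds.
  (¬alarm ∨ ¬idle ∨ ¬valve): ¬valve holds.
  (¬alarm ∨ idle ∨ ¬valve): idle holds.
  (alarm ∨ ¬idle ∨ valve): alarm holds.
  (idle ∨ valve): idle holds.
All clauses satisfied.

alarm=T; idle=T; valve=F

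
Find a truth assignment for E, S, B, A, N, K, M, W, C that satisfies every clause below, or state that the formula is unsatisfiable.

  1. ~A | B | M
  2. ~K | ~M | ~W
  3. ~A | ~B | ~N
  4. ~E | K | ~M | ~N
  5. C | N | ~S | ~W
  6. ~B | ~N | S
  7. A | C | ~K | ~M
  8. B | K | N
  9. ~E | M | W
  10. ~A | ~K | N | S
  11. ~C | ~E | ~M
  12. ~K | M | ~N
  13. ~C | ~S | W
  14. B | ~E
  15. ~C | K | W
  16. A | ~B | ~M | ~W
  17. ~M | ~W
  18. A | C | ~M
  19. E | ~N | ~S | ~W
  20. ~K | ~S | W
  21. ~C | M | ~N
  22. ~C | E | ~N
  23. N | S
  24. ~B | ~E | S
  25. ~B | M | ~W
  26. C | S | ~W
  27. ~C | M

Set E = False.
Set S = False.
  then (N | S) forces N = True.
  then (~B | ~N | S) forces B = False.
  then (~C | E | ~N) forces C = False.
  then (C | S | ~W) forces W = False.
Set A = True.
  then (~A | B | M) forces M = True.
Set K = True.
All clauses satisfied.

E = False, S = False, B = False, A = True, N = True, K = True, M = True, W = False, C = False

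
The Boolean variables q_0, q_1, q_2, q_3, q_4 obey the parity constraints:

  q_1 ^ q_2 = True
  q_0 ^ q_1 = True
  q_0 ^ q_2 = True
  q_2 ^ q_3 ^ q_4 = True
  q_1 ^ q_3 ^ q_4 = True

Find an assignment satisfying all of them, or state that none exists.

Adding constraints 1, 2, 3 mod 2: every variable appears an even number of times on the left, so the left side is 0.
But the right sides sum to 1 (mod 2). 0 ≠ 1 — the system is inconsistent.

UNSATISFIABLE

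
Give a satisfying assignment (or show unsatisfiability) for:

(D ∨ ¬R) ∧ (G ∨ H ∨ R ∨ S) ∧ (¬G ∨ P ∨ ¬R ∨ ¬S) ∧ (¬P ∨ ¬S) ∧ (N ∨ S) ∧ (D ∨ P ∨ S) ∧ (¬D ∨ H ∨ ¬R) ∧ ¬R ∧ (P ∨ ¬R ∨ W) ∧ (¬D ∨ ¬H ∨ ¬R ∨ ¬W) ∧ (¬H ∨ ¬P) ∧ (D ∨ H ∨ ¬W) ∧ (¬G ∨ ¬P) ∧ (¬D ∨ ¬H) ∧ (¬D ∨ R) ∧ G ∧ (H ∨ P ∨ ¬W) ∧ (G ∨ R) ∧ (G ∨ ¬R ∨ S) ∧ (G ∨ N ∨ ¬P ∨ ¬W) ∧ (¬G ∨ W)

Unit clause (¬R) forces R = False.
In (¬D ∨ R) only ¬D is left, so D = False.
Unit clause (G) forces G = True.
In (¬G ∨ W) only W is left, so W = True.
In (D ∨ H ∨ ¬W) only H is left, so H = True.
In (¬G ∨ ¬P) only ¬P is left, so P = False.
In (D ∨ P ∨ S) only S is left, so S = True.
Set N = True.
All clauses satisfied.

G=T, W=T, D=F, N=T, S=T, R=F, P=F, H=T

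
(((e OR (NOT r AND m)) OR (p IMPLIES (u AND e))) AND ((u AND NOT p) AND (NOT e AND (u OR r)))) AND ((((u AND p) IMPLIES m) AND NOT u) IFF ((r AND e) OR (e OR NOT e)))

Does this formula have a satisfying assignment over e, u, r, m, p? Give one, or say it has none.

Case p = True: the conjunct NOT p is False.
Case p = False: the formula simplifies to (u AND (NOT e AND (u OR r))) AND (NOT u IFF ((r AND e) OR (e OR NOT e))).
  e = True: the conjunct NOT e is False.
  e = False: simplifies to (u AND (u OR r)) AND NOT u.
    u = True: the conjunct NOT u is False.
    u = False: the conjunct u is False.
Both cases fail — unsatisfiable.

No satisfying assignment exists.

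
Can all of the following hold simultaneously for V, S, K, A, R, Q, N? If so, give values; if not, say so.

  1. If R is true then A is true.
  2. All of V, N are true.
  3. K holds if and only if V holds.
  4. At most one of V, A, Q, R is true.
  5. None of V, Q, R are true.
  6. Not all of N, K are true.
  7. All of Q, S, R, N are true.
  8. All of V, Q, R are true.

The formula is unsatisfiable.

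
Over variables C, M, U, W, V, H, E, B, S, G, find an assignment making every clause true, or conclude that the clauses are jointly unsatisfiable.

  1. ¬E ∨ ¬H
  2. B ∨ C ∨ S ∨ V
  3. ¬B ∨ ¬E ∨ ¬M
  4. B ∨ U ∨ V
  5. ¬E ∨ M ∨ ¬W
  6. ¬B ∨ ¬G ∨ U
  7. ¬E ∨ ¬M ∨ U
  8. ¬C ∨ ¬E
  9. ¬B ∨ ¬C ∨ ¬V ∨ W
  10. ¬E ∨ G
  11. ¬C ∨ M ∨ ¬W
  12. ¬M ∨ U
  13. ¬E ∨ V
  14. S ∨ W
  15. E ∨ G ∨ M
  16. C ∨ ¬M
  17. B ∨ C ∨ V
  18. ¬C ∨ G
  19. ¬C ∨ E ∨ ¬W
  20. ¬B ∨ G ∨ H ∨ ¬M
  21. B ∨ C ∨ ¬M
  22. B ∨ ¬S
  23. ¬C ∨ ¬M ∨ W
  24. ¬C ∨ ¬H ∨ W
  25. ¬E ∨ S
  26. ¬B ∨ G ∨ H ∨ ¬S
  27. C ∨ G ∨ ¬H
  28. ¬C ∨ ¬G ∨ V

C = False, M = False, U = False, W = True, V = True, H = False, E = False, B = False, S = False, G = True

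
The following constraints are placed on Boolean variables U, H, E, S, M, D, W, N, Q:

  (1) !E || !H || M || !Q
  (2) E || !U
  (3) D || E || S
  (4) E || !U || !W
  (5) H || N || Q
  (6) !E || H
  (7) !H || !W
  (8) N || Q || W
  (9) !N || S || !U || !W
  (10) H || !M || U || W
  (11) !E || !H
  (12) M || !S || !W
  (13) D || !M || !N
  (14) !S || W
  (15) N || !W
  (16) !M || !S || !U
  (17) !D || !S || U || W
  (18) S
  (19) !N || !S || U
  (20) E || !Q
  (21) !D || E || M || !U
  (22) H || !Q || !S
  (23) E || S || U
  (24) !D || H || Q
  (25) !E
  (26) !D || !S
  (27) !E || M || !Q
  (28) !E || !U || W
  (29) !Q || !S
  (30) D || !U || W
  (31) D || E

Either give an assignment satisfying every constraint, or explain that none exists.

Case D = True:
  (S) forces S = True.
  Clause (!D || !S) is falsified — contradiction.
Case D = False:
  (S) forces S = True.
  (!S || W) forces W = True.
  (!H || !W) forces H = False.
  (!E || H) forces E = False.
  Clause (D || E) is falsified — contradiction.
Both cases fail, so the formula is unsatisfiable.

UNSATISFIABLE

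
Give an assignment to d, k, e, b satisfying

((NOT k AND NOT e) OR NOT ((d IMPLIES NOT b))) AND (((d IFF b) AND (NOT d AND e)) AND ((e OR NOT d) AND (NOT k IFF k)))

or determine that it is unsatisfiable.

Unsatisfiable — no assignment works.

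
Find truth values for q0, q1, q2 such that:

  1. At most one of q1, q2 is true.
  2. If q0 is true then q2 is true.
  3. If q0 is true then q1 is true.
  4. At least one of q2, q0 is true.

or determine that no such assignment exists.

q0 = False; q1 = False; q2 = True

  (1) {q1, q2}: 1 true — at most one ✓
  (2) q0=F ⇒ q2: vacuous ✓
  (3) q0=F ⇒ q1: vacuous ✓
  (4) {q2, q0}: 1 true — at least one ✓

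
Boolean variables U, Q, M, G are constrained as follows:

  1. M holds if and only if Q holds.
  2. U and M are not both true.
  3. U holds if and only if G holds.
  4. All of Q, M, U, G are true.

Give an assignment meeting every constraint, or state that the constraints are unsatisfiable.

Case U = True:
  (2) with U=T forces M = False.
  Constraint (4) is violated (M=F) — contradiction.
Case U = False:
  Constraint (4) is violated (U=F) — contradiction.
Both cases fail — unsatisfiable.

No satisfying assignment exists.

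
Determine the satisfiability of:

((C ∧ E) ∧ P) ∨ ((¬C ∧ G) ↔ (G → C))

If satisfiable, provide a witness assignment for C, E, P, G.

C = True, E = True, P = True, G = False

  ((C ∧ E) ∧ P) ∨ ((¬C ∧ G) ↔ (G → C)) = True
    (C ∧ E) ∧ P = True
      C ∧ E = True
    (¬C ∧ G) ↔ (G → C) = False
      ¬C ∧ G = False
        ¬C = False
      G → C = True
The formula evaluates to True.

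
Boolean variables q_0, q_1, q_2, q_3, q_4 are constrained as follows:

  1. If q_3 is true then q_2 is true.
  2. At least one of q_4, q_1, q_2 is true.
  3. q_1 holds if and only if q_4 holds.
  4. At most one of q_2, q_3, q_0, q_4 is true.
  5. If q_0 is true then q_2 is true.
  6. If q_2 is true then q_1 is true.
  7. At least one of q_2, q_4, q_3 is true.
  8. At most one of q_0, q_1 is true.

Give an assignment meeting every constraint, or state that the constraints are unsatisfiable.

q_0: False; q_1: True; q_2: False; q_3: False; q_4: True

  (1) q_3=F ⇒ q_2: vacuous ✓
  (2) {q_4, q_1, q_2}: 2 true — at least one ✓
  (3) q_1=T, q_4=T — same ✓
  (4) {q_2, q_3, q_0, q_4}: 1 true — at most one ✓
  (5) q_0=F ⇒ q_2: vacuous ✓
  (6) q_2=F ⇒ q_1: vacuous ✓
  (7) {q_2, q_4, q_3}: 1 true — at least one ✓
  (8) {q_0, q_1}: 1 true — at most one ✓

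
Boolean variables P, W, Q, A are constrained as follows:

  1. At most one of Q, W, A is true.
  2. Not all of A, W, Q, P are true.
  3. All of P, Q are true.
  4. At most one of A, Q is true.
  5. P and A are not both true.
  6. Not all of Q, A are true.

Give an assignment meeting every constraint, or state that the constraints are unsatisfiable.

P=T, W=F, Q=T, A=F

  (1) {Q, W, A}: 1 true — at most one ✓
  (2) {A, W, Q, P}: 2/4 true — not all ✓
  (3) {P, Q}: all 2 true ✓
  (4) {A, Q}: 1 true — at most one ✓
  (5) P=T, A=F — not both ✓
  (6) {Q, A}: 1/2 true — not all ✓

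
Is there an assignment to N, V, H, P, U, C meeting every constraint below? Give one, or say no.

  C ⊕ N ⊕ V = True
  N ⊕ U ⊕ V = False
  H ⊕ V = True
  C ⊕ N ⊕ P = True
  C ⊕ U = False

The formula is unsatisfiable.

Adding constraints 1, 2, 5 mod 2: every variable appears an even number of times on the left, so the left side is 0.
But the right sides sum to 1 (mod 2). 0 ≠ 1 — the system is inconsistent.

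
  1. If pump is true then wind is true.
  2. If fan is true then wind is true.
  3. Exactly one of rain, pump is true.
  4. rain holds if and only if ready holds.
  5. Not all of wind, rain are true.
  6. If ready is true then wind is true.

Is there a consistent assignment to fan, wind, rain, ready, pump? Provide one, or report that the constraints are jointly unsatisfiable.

fan = False, wind = True, rain = False, ready = False, pump = True

  (1) pump=T ⇒ wind: T ✓
  (2) fan=F ⇒ wind: vacuous ✓
  (3) {rain, pump}: 1 true — exactly one ✓
  (4) rain=F, ready=F — same ✓
  (5) {wind, rain}: 1/2 true — not all ✓
  (6) ready=F ⇒ wind: vacuous ✓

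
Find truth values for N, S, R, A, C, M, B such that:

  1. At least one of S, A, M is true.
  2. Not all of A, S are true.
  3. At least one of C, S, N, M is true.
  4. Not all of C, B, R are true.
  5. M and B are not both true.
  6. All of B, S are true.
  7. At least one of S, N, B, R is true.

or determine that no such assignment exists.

N = True, S = True, R = False, A = False, C = False, M = False, B = True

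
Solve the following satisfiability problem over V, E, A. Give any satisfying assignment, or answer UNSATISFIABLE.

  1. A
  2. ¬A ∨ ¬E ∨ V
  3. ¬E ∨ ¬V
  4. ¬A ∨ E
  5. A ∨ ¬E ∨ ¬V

No satisfying assignment exists.

Case A = True:
  (¬A ∨ E) forces E = True.
  (¬A ∨ ¬E ∨ V) forces V = True.
  Clause (¬E ∨ ¬V) is falsified — contradiction.
Case A = False:
  Clause (A) is falsified — contradiction.
Both cases fail, so the formula is unsatisfiable.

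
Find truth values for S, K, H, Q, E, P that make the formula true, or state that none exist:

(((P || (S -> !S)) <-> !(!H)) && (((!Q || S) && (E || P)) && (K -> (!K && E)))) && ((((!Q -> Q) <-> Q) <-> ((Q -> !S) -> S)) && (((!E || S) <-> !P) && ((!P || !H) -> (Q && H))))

No satisfying assignment exists.

Case H = True: the formula simplifies to ((P || (S -> !S)) && (((!Q || S) && (E || P)) && (K -> (!K && E)))) && ((((!Q -> Q) <-> Q) <-> ((Q -> !S) -> S)) && (((!E || S) <-> !P) && (!P -> Q))).
  K = True: the conjunct K -> (!K && E) becomes True -> (False && E) = False.
  K = False: simplifies to ((P || (S -> !S)) && ((!Q || S) && (E || P))) && ((((!Q -> Q) <-> Q) <-> ((Q -> !S) -> S)) && (((!E || S) <-> !P) && (!P -> Q))).
    S = True: simplifies to (P && (E || P)) && (((!Q -> Q) <-> Q) && (!P && (!P -> Q))).
      P = True: the conjunct !P is False.
      P = False: the conjunct P is False.
    S = False: simplifies to (!Q && (E || P)) && (!(((!Q -> Q) <-> Q)) && ((!E <-> !P) && (!P -> Q))).
      Q = True: the conjunct !Q is False.
      Q = False: the conjunct !(((!Q -> Q) <-> Q)) becomes !((False <-> False)) = False.
Case H = False: the conjunct (!P || !H) -> (Q && H) becomes (!P || True) -> (Q && False) = False.
Both cases fail — unsatisfiable.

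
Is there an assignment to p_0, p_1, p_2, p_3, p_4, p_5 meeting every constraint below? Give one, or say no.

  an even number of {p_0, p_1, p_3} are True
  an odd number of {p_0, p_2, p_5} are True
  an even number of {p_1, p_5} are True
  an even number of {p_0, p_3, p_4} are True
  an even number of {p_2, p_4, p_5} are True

p_0=F, p_1=T, p_2=F, p_3=T, p_4=T, p_5=T

{p_0, p_1, p_3}: 2 true → even ✓
{p_0, p_2, p_5}: 1 true → odd ✓
{p_1, p_5}: 2 true → even ✓
{p_0, p_3, p_4}: 2 true → even ✓
{p_2, p_4, p_5}: 2 true → even ✓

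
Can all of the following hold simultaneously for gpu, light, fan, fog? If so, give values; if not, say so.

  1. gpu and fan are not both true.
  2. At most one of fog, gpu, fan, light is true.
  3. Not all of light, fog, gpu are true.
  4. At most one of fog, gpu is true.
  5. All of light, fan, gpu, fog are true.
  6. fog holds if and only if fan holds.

Unsatisfiable — no assignment works.

Case gpu = True:
  (1) with gpu=T forces fan = False.
  Constraint (5) is violated (fan=F) — contradiction.
Case gpu = False:
  Constraint (5) is violated (gpu=F) — contradiction.
Both cases fail — unsatisfiable.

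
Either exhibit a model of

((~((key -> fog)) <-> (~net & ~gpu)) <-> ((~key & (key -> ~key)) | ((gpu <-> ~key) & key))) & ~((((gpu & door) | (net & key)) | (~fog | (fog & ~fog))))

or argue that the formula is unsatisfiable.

net=T, door=T, gpu=F, key=F, fog=T

  (~((key -> fog)) <-> (~net & ~gpu)) <-> ((~key & (key -> ~key)) | ((gpu <-> ~key) & key)) = True
    ~((key -> fog)) <-> (~net & ~gpu) = True
      ~((key -> fog)) = False
        key -> fog = True
      ~net & ~gpu = False
        ~net = False
        ~gpu = True
    (~key & (key -> ~key)) | ((gpu <-> ~key) & key) = True
      ~key & (key -> ~key) = True
        ~key = True
        key -> ~key = True
          ~key = True
      (gpu <-> ~key) & key = False
        gpu <-> ~key = False
          ~key = True
  ~((((gpu & door) | (net & key)) | (~fog | (fog & ~fog)))) = True
    ((gpu & door) | (net & key)) | (~fog | (fog & ~fog)) = False
      (gpu & door) | (net & key) = False
        gpu & door = False
        net & key = False
      ~fog | (fog & ~fog) = False
        ~fog = False
        fog & ~fog = False
          ~fog = False
Both conjuncts True, so the formula holds.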